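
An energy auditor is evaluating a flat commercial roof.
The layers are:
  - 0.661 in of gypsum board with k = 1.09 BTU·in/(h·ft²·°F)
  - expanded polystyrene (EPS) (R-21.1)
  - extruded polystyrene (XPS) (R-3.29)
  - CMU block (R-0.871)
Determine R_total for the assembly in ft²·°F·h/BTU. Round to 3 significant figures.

0.661/1.09 = 0.6064
R_total = 0.6064 + 21.1 + 3.29 + 0.871 = 25.87 ft²·°F·h/BTU

25.9 ft²·°F·h/BTU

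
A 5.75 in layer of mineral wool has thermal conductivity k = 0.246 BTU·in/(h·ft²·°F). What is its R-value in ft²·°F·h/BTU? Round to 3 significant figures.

R = L/k = 5.75/0.246 = 23.37 ft²·°F·h/BTU

23.4 ft²·°F·h/BTU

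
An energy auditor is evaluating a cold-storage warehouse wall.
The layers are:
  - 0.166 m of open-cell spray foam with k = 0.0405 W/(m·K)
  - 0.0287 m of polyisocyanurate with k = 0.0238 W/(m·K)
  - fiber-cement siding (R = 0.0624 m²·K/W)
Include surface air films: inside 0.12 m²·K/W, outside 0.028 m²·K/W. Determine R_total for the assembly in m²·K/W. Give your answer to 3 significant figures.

5.52 m²·K/W

0.166/0.0405 = 4.099
0.0287/0.0238 = 1.206
R_total = 0.12 + 4.099 + 1.206 + 0.0624 + 0.028 = 5.515 m²·K/W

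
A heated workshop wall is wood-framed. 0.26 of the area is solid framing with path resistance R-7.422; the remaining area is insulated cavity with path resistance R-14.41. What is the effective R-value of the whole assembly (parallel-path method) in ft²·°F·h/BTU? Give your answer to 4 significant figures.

U_eff = 0.74/14.41 + 0.26/7.422 = 0.051353 + 0.035031 = 0.086384
R_eff = 1/U_eff = 11.576 ft²·°F·h/BTU

11.58 ft²·°F·h/BTU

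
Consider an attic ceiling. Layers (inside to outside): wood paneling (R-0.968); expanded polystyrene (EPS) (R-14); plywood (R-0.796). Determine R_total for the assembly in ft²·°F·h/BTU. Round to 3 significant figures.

15.8 ft²·°F·h/BTU

R_total = 0.968 + 14 + 0.796 = 15.76 ft²·°F·h/BTU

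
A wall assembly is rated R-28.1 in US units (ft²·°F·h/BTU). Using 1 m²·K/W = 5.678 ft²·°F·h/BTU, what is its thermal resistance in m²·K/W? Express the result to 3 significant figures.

4.95 m²·K/W

R_SI = 28.1/5.678 = 4.949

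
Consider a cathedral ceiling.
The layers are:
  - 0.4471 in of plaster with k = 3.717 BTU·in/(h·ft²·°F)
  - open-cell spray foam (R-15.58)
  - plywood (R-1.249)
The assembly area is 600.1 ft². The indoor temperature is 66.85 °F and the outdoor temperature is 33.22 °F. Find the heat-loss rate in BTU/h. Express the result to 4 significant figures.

0.4471/3.717 = 0.12029
R_total = 0.12029 + 15.58 + 1.249 = 16.949 ft²·°F·h/BTU
Q = A·ΔT/R = 600.1 × (66.85 − 33.22) / 16.949 = 1190.7 BTU/h

1191 BTU/h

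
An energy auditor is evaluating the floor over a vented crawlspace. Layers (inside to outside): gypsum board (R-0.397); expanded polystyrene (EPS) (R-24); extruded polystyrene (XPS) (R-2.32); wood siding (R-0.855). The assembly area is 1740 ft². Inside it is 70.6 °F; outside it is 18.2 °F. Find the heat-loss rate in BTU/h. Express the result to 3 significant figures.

R_total = 0.397 + 24 + 2.32 + 0.855 = 27.57 ft²·°F·h/BTU
Q = A·ΔT/R = 1740 × (70.6 − 18.2) / 27.57 = 3307 BTU/h

3310 BTU/h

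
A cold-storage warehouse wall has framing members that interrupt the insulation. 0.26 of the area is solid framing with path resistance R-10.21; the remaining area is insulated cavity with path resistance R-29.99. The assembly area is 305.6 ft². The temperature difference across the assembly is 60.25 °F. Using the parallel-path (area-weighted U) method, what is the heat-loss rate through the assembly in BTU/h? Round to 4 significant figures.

923.2 BTU/h

U_eff = 0.74/29.99 + 0.26/10.21 = 0.024675 + 0.025465 = 0.05014
R_eff = 1/U_eff = 19.944 ft²·°F·h/BTU
Q = 305.6 × 60.25 / 19.944 = 923.2 BTU/h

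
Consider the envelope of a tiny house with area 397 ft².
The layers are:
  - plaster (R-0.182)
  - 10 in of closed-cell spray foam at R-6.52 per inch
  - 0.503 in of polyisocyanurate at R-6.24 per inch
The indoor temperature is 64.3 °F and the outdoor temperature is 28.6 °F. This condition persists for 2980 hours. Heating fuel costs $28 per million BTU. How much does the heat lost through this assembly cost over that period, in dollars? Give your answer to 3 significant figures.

10 × 6.52 = 65.2
0.503 × 6.24 = 3.139
R_total = 0.182 + 65.2 + 3.139 = 68.52 ft²·°F·h/BTU
Q = 397 × (64.3 − 28.6) / 68.52 = 206.8 BTU/h
E = 206.8 × 2980 = 616400 BTU
Cost = 616400/10⁶ × 28 = $17.26

17.3 dollars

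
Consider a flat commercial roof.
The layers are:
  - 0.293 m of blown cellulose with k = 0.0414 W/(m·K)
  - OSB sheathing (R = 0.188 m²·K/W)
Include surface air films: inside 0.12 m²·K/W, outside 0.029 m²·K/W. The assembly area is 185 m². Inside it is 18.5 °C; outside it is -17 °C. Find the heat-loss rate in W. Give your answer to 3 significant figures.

0.293/0.0414 = 7.077
R_total = 0.12 + 7.077 + 0.188 + 0.029 = 7.414 m²·K/W
Q = A·ΔT/R = 185 × (18.5 − (-17)) / 7.414 = 885.8 W

886 W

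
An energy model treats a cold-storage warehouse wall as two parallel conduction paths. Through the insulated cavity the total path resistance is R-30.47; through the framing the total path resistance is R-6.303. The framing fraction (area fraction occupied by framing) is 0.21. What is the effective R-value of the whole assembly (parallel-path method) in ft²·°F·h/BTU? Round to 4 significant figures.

U_eff = 0.79/30.47 + 0.21/6.303 = 0.025927 + 0.033317 = 0.059245
R_eff = 1/U_eff = 16.879 ft²·°F·h/BTU

16.88 ft²·°F·h/BTU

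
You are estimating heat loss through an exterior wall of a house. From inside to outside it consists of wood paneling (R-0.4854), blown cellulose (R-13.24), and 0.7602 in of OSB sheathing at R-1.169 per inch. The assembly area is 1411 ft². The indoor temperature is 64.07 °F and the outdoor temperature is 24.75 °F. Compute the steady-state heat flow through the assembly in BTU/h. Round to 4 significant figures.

3796 BTU/h

0.7602 × 1.169 = 0.88867
R_total = 0.4854 + 13.24 + 0.88867 = 14.614 ft²·°F·h/BTU
Q = A·ΔT/R = 1411 × (64.07 − 24.75) / 14.614 = 3796.4 BTU/h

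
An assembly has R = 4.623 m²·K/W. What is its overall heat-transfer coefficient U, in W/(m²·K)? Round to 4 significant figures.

U = 1/R = 1/4.623 = 0.21631

0.2163 W/(m²·K)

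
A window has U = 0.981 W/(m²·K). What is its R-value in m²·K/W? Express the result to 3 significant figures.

R = 1/U = 1/0.981 = 1.019

1.02 m²·K/W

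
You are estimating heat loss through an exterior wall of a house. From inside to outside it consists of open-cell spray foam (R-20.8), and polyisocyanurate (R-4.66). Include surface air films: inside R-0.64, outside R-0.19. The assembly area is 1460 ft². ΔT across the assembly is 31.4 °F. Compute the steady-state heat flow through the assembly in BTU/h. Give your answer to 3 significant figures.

1740 BTU/h

R_total = 0.64 + 20.8 + 4.66 + 0.19 = 26.29 ft²·°F·h/BTU
Q = A·ΔT/R = 1460 × 31.4 / 26.29 = 1744 BTU/h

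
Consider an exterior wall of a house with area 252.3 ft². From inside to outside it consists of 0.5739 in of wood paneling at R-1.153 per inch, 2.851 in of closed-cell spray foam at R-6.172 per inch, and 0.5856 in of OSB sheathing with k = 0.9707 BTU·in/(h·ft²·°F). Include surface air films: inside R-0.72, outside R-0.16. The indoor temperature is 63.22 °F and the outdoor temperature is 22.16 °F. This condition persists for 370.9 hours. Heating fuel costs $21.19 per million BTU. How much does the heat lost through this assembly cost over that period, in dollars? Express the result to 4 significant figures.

4.124 dollars

0.5739 × 1.153 = 0.66171
2.851 × 6.172 = 17.596
0.5856/0.9707 = 0.60328
R_total = 0.72 + 0.66171 + 17.596 + 0.60328 + 0.16 = 19.741 ft²·°F·h/BTU
Q = 252.3 × (63.22 − 22.16) / 19.741 = 524.76 BTU/h
E = 524.76 × 370.9 = 194630 BTU
Cost = 194630/10⁶ × 21.19 = $4.1243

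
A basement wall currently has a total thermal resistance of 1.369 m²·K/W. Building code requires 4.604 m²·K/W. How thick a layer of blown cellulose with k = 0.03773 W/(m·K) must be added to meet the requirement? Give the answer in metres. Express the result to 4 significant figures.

0.1221 m

ΔR = 4.604 − 1.369 = 3.235 m²·K/W
L = ΔR × k = 3.235 × 0.03773 = 0.12206 m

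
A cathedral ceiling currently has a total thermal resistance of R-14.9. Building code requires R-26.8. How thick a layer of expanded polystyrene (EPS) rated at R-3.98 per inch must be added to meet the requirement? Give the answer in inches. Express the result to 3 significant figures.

2.99 in

ΔR = 26.8 − 14.9 = 11.9 ft²·°F·h/BTU
L = ΔR / (R/in) = 11.9/3.98 = 2.99 in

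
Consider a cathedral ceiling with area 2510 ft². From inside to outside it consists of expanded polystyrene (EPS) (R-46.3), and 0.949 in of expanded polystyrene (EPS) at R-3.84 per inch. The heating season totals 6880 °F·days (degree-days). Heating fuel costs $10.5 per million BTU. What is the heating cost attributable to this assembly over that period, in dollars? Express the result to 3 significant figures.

87.1 dollars

0.949 × 3.84 = 3.644
R_total = 46.3 + 3.644 = 49.94 ft²·°F·h/BTU
E = A × HDD × 24 / R = 2510 × 6880 × 24 / 49.94 = 8298000 BTU
Cost = 8298000/10⁶ × 10.5 = $87.13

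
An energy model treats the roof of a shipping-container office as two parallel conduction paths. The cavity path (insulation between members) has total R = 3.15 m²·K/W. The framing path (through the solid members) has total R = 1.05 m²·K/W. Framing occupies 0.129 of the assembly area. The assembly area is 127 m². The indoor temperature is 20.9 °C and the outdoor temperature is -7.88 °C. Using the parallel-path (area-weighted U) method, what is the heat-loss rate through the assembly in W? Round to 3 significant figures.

U_eff = 0.871/3.15 + 0.129/1.05 = 0.2765 + 0.1229 = 0.3994
R_eff = 1/U_eff = 2.504 m²·K/W
Q = 127 × (20.9 − (-7.88)) / 2.504 = 1460 W

1460 W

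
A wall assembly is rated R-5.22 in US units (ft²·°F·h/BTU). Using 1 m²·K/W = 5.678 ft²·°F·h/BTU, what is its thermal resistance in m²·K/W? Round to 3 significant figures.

0.919 m²·K/W

R_SI = 5.22/5.678 = 0.9193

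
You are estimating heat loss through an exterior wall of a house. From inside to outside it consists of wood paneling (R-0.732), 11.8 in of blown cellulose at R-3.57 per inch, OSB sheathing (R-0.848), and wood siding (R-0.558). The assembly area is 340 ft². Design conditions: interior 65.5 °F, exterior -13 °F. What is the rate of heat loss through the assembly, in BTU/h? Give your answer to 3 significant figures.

11.8 × 3.57 = 42.13
R_total = 0.732 + 42.13 + 0.848 + 0.558 = 44.26 ft²·°F·h/BTU
Q = A·ΔT/R = 340 × (65.5 − (-13)) / 44.26 = 603 BTU/h

603 BTU/h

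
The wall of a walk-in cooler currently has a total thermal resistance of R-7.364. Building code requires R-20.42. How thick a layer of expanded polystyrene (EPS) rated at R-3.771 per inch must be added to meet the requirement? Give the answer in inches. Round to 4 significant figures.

3.462 in

ΔR = 20.42 − 7.364 = 13.056 ft²·°F·h/BTU
L = ΔR / (R/in) = 13.056/3.771 = 3.4622 in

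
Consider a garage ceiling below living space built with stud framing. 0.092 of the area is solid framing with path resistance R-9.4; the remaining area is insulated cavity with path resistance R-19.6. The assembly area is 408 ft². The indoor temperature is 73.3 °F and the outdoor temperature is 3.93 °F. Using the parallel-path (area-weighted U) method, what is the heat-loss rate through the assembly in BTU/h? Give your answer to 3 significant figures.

U_eff = 0.908/19.6 + 0.092/9.4 = 0.04633 + 0.009787 = 0.05611
R_eff = 1/U_eff = 17.82 ft²·°F·h/BTU
Q = 408 × (73.3 − 3.93) / 17.82 = 1588 BTU/h

1590 BTU/h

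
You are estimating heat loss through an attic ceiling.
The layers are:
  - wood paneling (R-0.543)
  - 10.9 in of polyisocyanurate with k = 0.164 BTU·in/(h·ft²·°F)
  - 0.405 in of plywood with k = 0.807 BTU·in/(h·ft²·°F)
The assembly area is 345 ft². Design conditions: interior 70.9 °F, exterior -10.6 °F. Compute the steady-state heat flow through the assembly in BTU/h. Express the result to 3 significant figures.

10.9/0.164 = 66.46
0.405/0.807 = 0.5019
R_total = 0.543 + 66.46 + 0.5019 = 67.51 ft²·°F·h/BTU
Q = A·ΔT/R = 345 × (70.9 − (-10.6)) / 67.51 = 416.5 BTU/h

417 BTU/h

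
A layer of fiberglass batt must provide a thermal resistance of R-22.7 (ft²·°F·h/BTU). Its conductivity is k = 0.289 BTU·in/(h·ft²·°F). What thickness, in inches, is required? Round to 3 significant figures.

6.56 in

L = R × k = 22.7 × 0.289 = 6.56 in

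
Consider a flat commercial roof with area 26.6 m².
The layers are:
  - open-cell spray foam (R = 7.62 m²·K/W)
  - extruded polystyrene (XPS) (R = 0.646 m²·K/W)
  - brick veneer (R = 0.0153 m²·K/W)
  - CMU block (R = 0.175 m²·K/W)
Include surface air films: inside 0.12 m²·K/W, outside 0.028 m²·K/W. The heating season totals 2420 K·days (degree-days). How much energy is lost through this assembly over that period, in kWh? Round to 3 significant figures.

R_total = 0.12 + 7.62 + 0.646 + 0.0153 + 0.175 + 0.028 = 8.604 m²·K/W
E = A × HDD × 24 / R / 1000 = 26.6 × 2420 × 24 / 8.604 / 1000 = 179.6 kWh

180 kWh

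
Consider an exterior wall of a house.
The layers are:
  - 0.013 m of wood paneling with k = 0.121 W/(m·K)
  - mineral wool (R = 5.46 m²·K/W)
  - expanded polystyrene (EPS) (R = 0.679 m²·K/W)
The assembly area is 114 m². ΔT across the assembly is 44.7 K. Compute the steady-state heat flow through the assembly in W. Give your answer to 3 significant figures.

0.013/0.121 = 0.1074
R_total = 0.1074 + 5.46 + 0.679 = 6.246 m²·K/W
Q = A·ΔT/R = 114 × 44.7 / 6.246 = 815.8 W

816 W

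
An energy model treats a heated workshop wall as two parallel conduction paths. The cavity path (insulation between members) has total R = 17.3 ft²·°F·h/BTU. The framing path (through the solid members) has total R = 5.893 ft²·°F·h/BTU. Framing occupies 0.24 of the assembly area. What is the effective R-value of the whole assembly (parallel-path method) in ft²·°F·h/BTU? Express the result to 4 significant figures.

U_eff = 0.76/17.3 + 0.24/5.893 = 0.043931 + 0.040726 = 0.084657
R_eff = 1/U_eff = 11.812 ft²·°F·h/BTU

11.81 ft²·°F·h/BTU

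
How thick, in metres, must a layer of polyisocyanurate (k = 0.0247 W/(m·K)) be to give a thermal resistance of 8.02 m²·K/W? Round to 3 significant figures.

0.198 m

L = R·k = 8.02 × 0.0247 = 0.1981 m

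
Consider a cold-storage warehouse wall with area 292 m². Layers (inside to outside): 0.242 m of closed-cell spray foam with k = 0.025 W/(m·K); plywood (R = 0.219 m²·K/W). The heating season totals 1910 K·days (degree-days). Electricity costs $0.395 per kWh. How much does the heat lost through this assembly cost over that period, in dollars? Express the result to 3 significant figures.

534 dollars

0.242/0.025 = 9.68
R_total = 9.68 + 0.219 = 9.899 m²·K/W
E = A × HDD × 24 / R / 1000 = 292 × 1910 × 24 / 9.899 / 1000 = 1352 kWh
Cost = 1352 × 0.395 = $534.1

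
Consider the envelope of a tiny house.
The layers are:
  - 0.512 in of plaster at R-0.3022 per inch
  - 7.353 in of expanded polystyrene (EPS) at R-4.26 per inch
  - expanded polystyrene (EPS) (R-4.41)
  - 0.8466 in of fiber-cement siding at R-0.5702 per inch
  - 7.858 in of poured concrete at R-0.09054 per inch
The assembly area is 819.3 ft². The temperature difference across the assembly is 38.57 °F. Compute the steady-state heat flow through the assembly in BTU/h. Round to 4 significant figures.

852.2 BTU/h

0.512 × 0.3022 = 0.15473
7.353 × 4.26 = 31.324
0.8466 × 0.5702 = 0.48273
7.858 × 0.09054 = 0.71146
R_total = 0.15473 + 31.324 + 4.41 + 0.48273 + 0.71146 = 37.083 ft²·°F·h/BTU
Q = A·ΔT/R = 819.3 × 38.57 / 37.083 = 852.16 BTU/h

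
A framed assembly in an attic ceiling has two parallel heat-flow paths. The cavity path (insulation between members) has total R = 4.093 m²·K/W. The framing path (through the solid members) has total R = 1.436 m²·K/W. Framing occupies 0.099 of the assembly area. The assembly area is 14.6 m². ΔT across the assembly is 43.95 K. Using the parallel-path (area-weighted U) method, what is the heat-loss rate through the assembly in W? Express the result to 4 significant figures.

185.5 W

U_eff = 0.901/4.093 + 0.099/1.436 = 0.22013 + 0.068942 = 0.28907
R_eff = 1/U_eff = 3.4593 m²·K/W
Q = 14.6 × 43.95 / 3.4593 = 185.49 W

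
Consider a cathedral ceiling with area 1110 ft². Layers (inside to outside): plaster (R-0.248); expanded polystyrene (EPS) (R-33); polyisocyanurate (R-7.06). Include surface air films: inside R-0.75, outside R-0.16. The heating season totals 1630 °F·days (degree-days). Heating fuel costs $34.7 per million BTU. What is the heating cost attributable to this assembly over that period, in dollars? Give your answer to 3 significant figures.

R_total = 0.75 + 0.248 + 33 + 7.06 + 0.16 = 41.22 ft²·°F·h/BTU
E = A × HDD × 24 / R = 1110 × 1630 × 24 / 41.22 = 1054000 BTU
Cost = 1054000/10⁶ × 34.7 = $36.56

36.6 dollars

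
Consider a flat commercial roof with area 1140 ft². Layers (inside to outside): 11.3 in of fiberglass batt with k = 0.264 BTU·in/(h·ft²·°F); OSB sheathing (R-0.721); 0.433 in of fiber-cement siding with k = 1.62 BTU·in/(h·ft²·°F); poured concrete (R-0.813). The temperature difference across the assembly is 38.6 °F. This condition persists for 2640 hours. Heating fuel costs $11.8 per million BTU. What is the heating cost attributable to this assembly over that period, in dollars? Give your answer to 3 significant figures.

11.3/0.264 = 42.8
0.433/1.62 = 0.2673
R_total = 42.8 + 0.721 + 0.2673 + 0.813 = 44.6 ft²·°F·h/BTU
Q = 1140 × 38.6 / 44.6 = 986.5 BTU/h
E = 986.5 × 2640 = 2604000 BTU
Cost = 2604000/10⁶ × 11.8 = $30.73

30.7 dollars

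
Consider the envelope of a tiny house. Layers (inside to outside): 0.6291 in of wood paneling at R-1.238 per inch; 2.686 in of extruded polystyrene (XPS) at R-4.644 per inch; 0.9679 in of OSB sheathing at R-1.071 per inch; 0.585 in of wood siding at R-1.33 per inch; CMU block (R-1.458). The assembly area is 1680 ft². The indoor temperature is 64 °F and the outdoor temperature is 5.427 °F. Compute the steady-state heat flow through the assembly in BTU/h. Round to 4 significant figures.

0.6291 × 1.238 = 0.77883
2.686 × 4.644 = 12.474
0.9679 × 1.071 = 1.0366
0.585 × 1.33 = 0.77805
R_total = 0.77883 + 12.474 + 1.0366 + 0.77805 + 1.458 = 16.525 ft²·°F·h/BTU
Q = A·ΔT/R = 1680 × (64 − 5.427) / 16.525 = 5954.7 BTU/h

5955 BTU/h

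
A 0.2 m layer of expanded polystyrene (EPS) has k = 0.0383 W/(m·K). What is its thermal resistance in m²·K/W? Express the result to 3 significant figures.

5.22 m²·K/W

R = L/k = 0.2/0.0383 = 5.222 m²·K/W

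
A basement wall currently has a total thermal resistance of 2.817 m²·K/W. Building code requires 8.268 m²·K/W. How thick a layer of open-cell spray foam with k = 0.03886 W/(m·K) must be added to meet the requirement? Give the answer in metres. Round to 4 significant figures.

ΔR = 8.268 − 2.817 = 5.451 m²·K/W
L = ΔR × k = 5.451 × 0.03886 = 0.21183 m

0.2118 m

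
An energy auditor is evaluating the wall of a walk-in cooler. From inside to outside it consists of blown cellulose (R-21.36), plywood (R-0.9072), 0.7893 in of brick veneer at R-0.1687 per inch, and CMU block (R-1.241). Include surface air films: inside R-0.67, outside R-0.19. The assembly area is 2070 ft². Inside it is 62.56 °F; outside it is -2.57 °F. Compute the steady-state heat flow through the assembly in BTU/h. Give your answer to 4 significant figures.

5503 BTU/h

0.7893 × 0.1687 = 0.13315
R_total = 0.67 + 21.36 + 0.9072 + 0.13315 + 1.241 + 0.19 = 24.501 ft²·°F·h/BTU
Q = A·ΔT/R = 2070 × (62.56 − (-2.57)) / 24.501 = 5502.5 BTU/h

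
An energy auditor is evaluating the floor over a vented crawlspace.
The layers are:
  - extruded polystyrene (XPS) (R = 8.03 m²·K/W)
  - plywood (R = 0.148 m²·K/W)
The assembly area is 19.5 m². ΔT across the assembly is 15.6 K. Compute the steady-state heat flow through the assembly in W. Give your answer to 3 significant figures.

R_total = 8.03 + 0.148 = 8.178 m²·K/W
Q = A·ΔT/R = 19.5 × 15.6 / 8.178 = 37.2 W

37.2 W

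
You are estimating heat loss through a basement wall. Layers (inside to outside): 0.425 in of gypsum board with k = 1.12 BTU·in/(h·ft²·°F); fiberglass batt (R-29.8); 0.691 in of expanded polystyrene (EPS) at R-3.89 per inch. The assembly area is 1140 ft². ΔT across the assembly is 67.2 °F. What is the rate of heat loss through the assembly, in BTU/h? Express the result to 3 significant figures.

0.425/1.12 = 0.3795
0.691 × 3.89 = 2.688
R_total = 0.3795 + 29.8 + 2.688 = 32.87 ft²·°F·h/BTU
Q = A·ΔT/R = 1140 × 67.2 / 32.87 = 2331 BTU/h

2330 BTU/h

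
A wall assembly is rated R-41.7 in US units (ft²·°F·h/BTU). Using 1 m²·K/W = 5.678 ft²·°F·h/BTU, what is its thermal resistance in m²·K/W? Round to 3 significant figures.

R_SI = 41.7/5.678 = 7.344

7.34 m²·K/W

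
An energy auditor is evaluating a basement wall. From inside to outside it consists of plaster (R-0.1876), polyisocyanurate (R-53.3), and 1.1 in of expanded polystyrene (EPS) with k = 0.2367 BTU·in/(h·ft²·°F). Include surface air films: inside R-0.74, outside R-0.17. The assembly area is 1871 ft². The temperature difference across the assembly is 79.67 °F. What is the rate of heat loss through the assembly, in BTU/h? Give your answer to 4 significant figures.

2525 BTU/h

1.1/0.2367 = 4.6472
R_total = 0.74 + 0.1876 + 53.3 + 4.6472 + 0.17 = 59.045 ft²·°F·h/BTU
Q = A·ΔT/R = 1871 × 79.67 / 59.045 = 2524.6 BTU/h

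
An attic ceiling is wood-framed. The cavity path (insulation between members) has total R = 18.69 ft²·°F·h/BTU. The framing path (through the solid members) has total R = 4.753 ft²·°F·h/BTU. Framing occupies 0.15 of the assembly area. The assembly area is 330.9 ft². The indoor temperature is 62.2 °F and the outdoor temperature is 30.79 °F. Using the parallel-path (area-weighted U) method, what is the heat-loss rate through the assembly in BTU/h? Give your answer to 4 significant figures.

800.7 BTU/h

U_eff = 0.85/18.69 + 0.15/4.753 = 0.045479 + 0.031559 = 0.077038
R_eff = 1/U_eff = 12.981 ft²·°F·h/BTU
Q = 330.9 × (62.2 − 30.79) / 12.981 = 800.7 BTU/h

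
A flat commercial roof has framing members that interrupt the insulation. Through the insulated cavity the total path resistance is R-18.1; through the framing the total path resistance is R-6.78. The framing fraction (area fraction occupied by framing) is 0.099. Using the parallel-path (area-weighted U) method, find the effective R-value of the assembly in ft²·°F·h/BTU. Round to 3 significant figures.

15.5 ft²·°F·h/BTU

U_eff = 0.901/18.1 + 0.099/6.78 = 0.04978 + 0.0146 = 0.06438
R_eff = 1/U_eff = 15.53 ft²·°F·h/BTU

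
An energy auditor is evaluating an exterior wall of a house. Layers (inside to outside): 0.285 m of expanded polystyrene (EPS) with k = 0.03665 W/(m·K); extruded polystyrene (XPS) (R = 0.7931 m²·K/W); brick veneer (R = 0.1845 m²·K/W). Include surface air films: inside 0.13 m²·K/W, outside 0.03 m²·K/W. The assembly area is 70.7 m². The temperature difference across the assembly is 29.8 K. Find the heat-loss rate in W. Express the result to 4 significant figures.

236.4 W

0.285/0.03665 = 7.7763
R_total = 0.13 + 7.7763 + 0.7931 + 0.1845 + 0.03 = 8.9139 m²·K/W
Q = A·ΔT/R = 70.7 × 29.8 / 8.9139 = 236.36 W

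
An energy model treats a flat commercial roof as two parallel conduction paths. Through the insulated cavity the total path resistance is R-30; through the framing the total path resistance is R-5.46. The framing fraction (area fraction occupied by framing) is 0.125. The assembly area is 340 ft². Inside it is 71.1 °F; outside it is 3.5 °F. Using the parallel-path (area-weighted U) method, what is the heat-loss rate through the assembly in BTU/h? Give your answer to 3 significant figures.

1200 BTU/h

U_eff = 0.875/30 + 0.125/5.46 = 0.02917 + 0.02289 = 0.05206
R_eff = 1/U_eff = 19.21 ft²·°F·h/BTU
Q = 340 × (71.1 − 3.5) / 19.21 = 1197 BTU/h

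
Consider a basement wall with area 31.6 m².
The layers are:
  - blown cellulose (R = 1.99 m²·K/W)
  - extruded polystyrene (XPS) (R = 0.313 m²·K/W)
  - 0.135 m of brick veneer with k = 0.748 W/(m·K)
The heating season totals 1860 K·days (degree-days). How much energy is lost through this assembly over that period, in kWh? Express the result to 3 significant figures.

0.135/0.748 = 0.1805
R_total = 1.99 + 0.313 + 0.1805 = 2.483 m²·K/W
E = A × HDD × 24 / R / 1000 = 31.6 × 1860 × 24 / 2.483 / 1000 = 568 kWh

568 kWh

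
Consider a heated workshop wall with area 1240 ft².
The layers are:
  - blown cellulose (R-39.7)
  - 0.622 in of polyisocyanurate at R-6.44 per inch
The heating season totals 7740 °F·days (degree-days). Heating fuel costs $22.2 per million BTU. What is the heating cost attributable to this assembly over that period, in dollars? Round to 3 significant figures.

0.622 × 6.44 = 4.006
R_total = 39.7 + 4.006 = 43.71 ft²·°F·h/BTU
E = A × HDD × 24 / R = 1240 × 7740 × 24 / 43.71 = 5270000 BTU
Cost = 5270000/10⁶ × 22.2 = $117

117 dollars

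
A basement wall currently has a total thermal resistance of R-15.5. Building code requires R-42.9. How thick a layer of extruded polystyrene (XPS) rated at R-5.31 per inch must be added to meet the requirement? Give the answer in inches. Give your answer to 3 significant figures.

5.16 in

ΔR = 42.9 − 15.5 = 27.4 ft²·°F·h/BTU
L = ΔR / (R/in) = 27.4/5.31 = 5.16 in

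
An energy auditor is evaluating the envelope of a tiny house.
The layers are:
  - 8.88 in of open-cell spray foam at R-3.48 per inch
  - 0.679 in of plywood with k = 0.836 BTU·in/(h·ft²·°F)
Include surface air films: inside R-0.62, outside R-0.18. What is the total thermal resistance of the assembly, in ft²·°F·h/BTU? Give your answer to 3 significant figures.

8.88 × 3.48 = 30.9
0.679/0.836 = 0.8122
R_total = 0.62 + 30.9 + 0.8122 + 0.18 = 32.51 ft²·°F·h/BTU

32.5 ft²·°F·h/BTU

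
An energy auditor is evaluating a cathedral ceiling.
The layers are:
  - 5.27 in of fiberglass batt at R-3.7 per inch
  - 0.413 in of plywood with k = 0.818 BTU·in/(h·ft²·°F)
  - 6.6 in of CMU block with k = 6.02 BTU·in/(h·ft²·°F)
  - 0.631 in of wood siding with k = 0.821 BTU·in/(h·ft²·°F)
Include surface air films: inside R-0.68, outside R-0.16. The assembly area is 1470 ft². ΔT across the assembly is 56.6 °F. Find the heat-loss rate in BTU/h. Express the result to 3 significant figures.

5.27 × 3.7 = 19.5
0.413/0.818 = 0.5049
6.6/6.02 = 1.096
0.631/0.821 = 0.7686
R_total = 0.68 + 19.5 + 0.5049 + 1.096 + 0.7686 + 0.16 = 22.71 ft²·°F·h/BTU
Q = A·ΔT/R = 1470 × 56.6 / 22.71 = 3664 BTU/h

3660 BTU/h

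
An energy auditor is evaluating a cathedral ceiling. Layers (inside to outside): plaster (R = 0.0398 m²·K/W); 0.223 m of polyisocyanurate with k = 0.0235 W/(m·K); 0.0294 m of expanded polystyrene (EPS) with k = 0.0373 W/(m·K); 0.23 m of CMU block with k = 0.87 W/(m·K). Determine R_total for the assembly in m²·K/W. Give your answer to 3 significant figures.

10.6 m²·K/W

0.223/0.0235 = 9.489
0.0294/0.0373 = 0.7882
0.23/0.87 = 0.2644
R_total = 0.0398 + 9.489 + 0.7882 + 0.2644 = 10.58 m²·K/W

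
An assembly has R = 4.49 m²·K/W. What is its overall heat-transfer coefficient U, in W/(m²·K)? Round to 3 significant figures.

0.223 W/(m²·K)

U = 1/R = 1/4.49 = 0.2227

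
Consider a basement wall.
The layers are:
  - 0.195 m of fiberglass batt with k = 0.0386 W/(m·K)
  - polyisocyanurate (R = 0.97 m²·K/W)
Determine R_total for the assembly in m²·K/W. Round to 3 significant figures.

6.02 m²·K/W

0.195/0.0386 = 5.052
R_total = 5.052 + 0.97 = 6.022 m²·K/W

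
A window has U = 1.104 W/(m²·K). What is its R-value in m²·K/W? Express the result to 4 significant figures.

0.9058 m²·K/W

R = 1/U = 1/1.104 = 0.9058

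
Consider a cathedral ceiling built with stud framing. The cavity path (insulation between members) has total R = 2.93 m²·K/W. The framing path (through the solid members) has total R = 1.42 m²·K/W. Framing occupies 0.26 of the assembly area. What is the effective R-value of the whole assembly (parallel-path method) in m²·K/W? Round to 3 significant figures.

U_eff = 0.74/2.93 + 0.26/1.42 = 0.2526 + 0.1831 = 0.4357
R_eff = 1/U_eff = 2.295 m²·K/W

2.30 m²·K/W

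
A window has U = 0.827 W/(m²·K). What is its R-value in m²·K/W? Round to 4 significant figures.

R = 1/U = 1/0.827 = 1.2092

1.209 m²·K/W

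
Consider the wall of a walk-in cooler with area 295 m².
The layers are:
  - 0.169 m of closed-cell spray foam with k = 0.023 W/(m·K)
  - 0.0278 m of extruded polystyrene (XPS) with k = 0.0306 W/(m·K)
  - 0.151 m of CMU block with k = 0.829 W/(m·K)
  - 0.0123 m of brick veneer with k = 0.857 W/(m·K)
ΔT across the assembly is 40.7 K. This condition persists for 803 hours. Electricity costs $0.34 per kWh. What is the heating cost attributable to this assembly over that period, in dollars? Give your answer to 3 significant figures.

0.169/0.023 = 7.348
0.0278/0.0306 = 0.9085
0.151/0.829 = 0.1821
0.0123/0.857 = 0.01435
R_total = 7.348 + 0.9085 + 0.1821 + 0.01435 = 8.453 m²·K/W
Q = 295 × 40.7 / 8.453 = 1420 W
E = 1420 W × 803 h / 1000 = 1141 kWh
Cost = 1141 × 0.34 = $387.8

388 dollars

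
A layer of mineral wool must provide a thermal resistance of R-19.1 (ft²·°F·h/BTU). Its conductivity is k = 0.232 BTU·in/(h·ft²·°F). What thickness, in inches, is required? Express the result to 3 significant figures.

4.43 in

L = R × k = 19.1 × 0.232 = 4.431 in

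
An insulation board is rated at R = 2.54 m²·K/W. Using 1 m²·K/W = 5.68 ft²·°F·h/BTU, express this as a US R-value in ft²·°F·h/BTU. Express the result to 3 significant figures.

14.4 ft²·°F·h/BTU

R_US = 2.54 × 5.68 = 14.43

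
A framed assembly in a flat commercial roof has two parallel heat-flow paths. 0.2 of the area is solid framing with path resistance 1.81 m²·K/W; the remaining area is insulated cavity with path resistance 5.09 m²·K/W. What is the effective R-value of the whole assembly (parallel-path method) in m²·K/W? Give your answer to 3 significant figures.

3.74 m²·K/W

U_eff = 0.8/5.09 + 0.2/1.81 = 0.1572 + 0.1105 = 0.2677
R_eff = 1/U_eff = 3.736 m²·K/W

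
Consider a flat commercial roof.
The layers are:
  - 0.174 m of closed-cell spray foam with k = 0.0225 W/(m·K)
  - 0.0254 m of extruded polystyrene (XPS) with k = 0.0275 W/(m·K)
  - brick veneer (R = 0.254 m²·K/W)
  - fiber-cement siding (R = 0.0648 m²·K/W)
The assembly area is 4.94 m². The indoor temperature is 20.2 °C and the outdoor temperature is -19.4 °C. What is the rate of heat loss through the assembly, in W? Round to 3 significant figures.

0.174/0.0225 = 7.733
0.0254/0.0275 = 0.9236
R_total = 7.733 + 0.9236 + 0.254 + 0.0648 = 8.976 m²·K/W
Q = A·ΔT/R = 4.94 × (20.2 − (-19.4)) / 8.976 = 21.79 W

21.8 W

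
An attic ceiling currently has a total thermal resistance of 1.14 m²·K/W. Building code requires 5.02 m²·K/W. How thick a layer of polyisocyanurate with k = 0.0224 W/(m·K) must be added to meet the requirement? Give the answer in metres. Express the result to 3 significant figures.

0.0869 m

ΔR = 5.02 − 1.14 = 3.88 m²·K/W
L = ΔR × k = 3.88 × 0.0224 = 0.08691 m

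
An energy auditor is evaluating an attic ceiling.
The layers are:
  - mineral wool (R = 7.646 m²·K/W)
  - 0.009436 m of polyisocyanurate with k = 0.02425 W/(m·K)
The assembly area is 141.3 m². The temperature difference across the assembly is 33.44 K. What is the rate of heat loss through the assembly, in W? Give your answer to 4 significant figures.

0.009436/0.02425 = 0.38911
R_total = 7.646 + 0.38911 = 8.0351 m²·K/W
Q = A·ΔT/R = 141.3 × 33.44 / 8.0351 = 588.05 W

588.1 W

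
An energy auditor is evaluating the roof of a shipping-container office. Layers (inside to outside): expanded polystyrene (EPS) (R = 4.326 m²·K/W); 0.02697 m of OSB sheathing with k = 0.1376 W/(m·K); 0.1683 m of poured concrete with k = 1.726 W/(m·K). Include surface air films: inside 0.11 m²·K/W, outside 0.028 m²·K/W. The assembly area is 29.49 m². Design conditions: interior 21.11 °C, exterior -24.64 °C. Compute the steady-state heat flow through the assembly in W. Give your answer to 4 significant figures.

0.02697/0.1376 = 0.196
0.1683/1.726 = 0.097509
R_total = 0.11 + 4.326 + 0.196 + 0.097509 + 0.028 = 4.7575 m²·K/W
Q = A·ΔT/R = 29.49 × (21.11 − (-24.64)) / 4.7575 = 283.59 W

283.6 W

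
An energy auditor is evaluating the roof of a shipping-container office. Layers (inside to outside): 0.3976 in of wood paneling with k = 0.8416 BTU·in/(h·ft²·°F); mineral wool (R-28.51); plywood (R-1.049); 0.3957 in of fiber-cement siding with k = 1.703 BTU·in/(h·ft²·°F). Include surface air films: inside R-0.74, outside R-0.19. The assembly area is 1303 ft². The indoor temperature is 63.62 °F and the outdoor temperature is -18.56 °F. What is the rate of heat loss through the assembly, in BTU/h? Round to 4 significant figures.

0.3976/0.8416 = 0.47243
0.3957/1.703 = 0.23235
R_total = 0.74 + 0.47243 + 28.51 + 1.049 + 0.23235 + 0.19 = 31.194 ft²·°F·h/BTU
Q = A·ΔT/R = 1303 × (63.62 − (-18.56)) / 31.194 = 3432.8 BTU/h

3433 BTU/h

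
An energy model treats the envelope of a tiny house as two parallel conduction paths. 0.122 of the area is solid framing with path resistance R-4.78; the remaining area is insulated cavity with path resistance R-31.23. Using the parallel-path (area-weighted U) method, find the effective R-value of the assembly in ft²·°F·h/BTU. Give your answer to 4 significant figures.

U_eff = 0.878/31.23 + 0.122/4.78 = 0.028114 + 0.025523 = 0.053637
R_eff = 1/U_eff = 18.644 ft²·°F·h/BTU

18.64 ft²·°F·h/BTU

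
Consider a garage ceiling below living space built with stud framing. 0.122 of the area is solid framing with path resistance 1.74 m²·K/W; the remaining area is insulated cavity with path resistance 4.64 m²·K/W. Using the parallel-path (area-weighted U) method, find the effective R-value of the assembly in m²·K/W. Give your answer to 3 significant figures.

U_eff = 0.878/4.64 + 0.122/1.74 = 0.1892 + 0.07011 = 0.2593
R_eff = 1/U_eff = 3.856 m²·K/W

3.86 m²·K/W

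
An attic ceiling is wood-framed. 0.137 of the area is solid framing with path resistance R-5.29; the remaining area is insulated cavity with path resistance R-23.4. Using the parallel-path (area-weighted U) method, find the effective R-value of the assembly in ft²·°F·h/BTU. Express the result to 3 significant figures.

U_eff = 0.863/23.4 + 0.137/5.29 = 0.03688 + 0.0259 = 0.06278
R_eff = 1/U_eff = 15.93 ft²·°F·h/BTU

15.9 ft²·°F·h/BTU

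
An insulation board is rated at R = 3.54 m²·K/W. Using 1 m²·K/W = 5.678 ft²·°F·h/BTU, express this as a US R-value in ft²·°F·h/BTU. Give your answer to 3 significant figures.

R_US = 3.54 × 5.678 = 20.1

20.1 ft²·°F·h/BTU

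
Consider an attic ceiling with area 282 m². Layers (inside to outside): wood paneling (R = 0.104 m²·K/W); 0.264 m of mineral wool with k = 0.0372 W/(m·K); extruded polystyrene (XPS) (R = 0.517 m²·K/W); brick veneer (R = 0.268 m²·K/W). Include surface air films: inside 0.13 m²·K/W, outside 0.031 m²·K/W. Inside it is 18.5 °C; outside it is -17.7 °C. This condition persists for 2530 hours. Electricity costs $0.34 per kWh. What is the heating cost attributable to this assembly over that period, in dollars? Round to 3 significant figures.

0.264/0.0372 = 7.097
R_total = 0.13 + 0.104 + 7.097 + 0.517 + 0.268 + 0.031 = 8.147 m²·K/W
Q = 282 × (18.5 − (-17.7)) / 8.147 = 1253 W
E = 1253 W × 2530 h / 1000 = 3170 kWh
Cost = 3170 × 0.34 = $1078

1080 dollars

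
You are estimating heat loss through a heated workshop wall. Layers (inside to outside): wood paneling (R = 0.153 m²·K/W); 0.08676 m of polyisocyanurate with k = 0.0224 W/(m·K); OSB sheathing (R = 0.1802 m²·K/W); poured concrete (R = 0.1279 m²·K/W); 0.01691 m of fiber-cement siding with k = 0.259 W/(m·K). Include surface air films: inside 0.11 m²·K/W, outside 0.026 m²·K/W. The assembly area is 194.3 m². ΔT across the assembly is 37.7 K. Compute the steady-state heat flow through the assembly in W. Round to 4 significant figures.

1615 W

0.08676/0.0224 = 3.8732
0.01691/0.259 = 0.06529
R_total = 0.11 + 0.153 + 3.8732 + 0.1802 + 0.1279 + 0.06529 + 0.026 = 4.5356 m²·K/W
Q = A·ΔT/R = 194.3 × 37.7 / 4.5356 = 1615 W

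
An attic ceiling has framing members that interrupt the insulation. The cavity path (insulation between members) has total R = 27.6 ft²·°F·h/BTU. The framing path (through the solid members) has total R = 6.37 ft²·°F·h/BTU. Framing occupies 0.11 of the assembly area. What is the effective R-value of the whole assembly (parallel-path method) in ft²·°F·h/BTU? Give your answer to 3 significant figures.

U_eff = 0.89/27.6 + 0.11/6.37 = 0.03225 + 0.01727 = 0.04951
R_eff = 1/U_eff = 20.2 ft²·°F·h/BTU

20.2 ft²·°F·h/BTU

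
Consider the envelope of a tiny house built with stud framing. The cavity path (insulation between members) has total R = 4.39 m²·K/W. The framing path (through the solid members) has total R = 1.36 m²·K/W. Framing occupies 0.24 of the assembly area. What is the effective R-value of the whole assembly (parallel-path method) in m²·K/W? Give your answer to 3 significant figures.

U_eff = 0.76/4.39 + 0.24/1.36 = 0.1731 + 0.1765 = 0.3496
R_eff = 1/U_eff = 2.86 m²·K/W

2.86 m²·K/W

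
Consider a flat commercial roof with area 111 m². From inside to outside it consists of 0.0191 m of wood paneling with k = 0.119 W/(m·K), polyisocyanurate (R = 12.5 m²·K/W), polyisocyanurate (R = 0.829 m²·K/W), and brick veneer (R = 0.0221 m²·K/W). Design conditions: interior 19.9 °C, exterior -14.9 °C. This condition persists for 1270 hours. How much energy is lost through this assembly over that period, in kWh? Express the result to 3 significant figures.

0.0191/0.119 = 0.1605
R_total = 0.1605 + 12.5 + 0.829 + 0.0221 = 13.51 m²·K/W
Q = 111 × (19.9 − (-14.9)) / 13.51 = 285.9 W
E = 285.9 W × 1270 h / 1000 = 363.1 kWh

363 kWh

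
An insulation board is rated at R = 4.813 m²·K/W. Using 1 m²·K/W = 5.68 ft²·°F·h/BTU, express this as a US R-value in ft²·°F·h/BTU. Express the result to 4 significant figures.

27.34 ft²·°F·h/BTU

R_US = 4.813 × 5.68 = 27.338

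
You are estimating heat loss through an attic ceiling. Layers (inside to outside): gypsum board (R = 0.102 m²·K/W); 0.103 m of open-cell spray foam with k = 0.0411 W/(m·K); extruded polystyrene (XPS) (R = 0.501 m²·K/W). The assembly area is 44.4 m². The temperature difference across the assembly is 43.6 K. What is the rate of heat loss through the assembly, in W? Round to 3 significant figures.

0.103/0.0411 = 2.506
R_total = 0.102 + 2.506 + 0.501 = 3.109 m²·K/W
Q = A·ΔT/R = 44.4 × 43.6 / 3.109 = 622.6 W

623 W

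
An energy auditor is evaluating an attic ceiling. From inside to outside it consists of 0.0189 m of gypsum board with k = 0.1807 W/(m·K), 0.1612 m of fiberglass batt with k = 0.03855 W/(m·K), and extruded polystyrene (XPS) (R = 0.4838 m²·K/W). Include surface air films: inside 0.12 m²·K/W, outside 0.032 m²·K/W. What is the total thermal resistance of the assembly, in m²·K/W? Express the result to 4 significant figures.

0.0189/0.1807 = 0.10459
0.1612/0.03855 = 4.1816
R_total = 0.12 + 0.10459 + 4.1816 + 0.4838 + 0.032 = 4.922 m²·K/W

4.922 m²·K/W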